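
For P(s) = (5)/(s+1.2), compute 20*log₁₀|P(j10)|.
Substitute s = j*10: P(j10) = 0.0591483 - 0.492902j.
|P(j10)| = sqrt(Re² + Im²) = 0.4964.
20*log₁₀(0.4964) = -6.08 dB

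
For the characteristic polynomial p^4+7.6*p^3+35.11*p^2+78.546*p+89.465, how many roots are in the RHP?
p^4 + 7.6*p^3 + 35.11*p^2 + 78.546*p + 89.465 = (p^2 + 3.8*p + 14.5)(p^2 + 3.8*p + 6.17). Poles: -1.9 + 1.6j, -1.9 + 3.3j, -1.9 - 1.6j, -1.9 - 3.3j. RHP poles (Re>0): 0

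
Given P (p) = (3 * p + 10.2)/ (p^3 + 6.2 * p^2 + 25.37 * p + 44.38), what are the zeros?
Set numerator = 0: 3*p + 10.2 = 0 → Zeros: -3.4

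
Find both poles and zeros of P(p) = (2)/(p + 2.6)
Set denominator = 0: p + 2.6 = 0 → Poles: -2.6
Numerator is a nonzero constant (2) → Zeros: none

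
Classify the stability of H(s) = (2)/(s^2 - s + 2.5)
Denominator: s^2 - s + 2.5. Poles: 0.5 + 1.5j, 0.5 - 1.5j. Unstable (2 pole(s) in RHP)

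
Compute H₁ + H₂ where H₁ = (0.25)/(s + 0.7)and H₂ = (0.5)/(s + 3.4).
Parallel: H = H₁ + H₂ = (n₁·d₂ + n₂·d₁)/(d₁·d₂).
n₁·d₂ = 0.25*s + 0.85. n₂·d₁ = 0.5*s + 0.35. Sum = 0.75*s + 1.2. d₁·d₂ = s^2 + 4.1*s + 2.38.
H(s) = (0.75*s + 1.2)/(s^2 + 4.1*s + 2.38)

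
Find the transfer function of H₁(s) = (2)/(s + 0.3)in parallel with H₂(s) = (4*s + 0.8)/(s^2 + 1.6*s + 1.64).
Parallel: H = H₁ + H₂ = (n₁·d₂ + n₂·d₁)/(d₁·d₂).
n₁·d₂ = 2*s^2 + 3.2*s + 3.28. n₂·d₁ = 4*s^2 + 2*s + 0.24. Sum = 6*s^2 + 5.2*s + 3.52. d₁·d₂ = s^3 + 1.9*s^2 + 2.12*s + 0.492.
H(s) = (6*s^2 + 5.2*s + 3.52)/(s^3 + 1.9*s^2 + 2.12*s + 0.492)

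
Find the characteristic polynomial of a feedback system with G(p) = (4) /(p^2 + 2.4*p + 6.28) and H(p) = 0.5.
Characteristic poly = G_den * H_den + G_num * H_num = (p^2 + 2.4*p + 6.28) + (2) = p^2 + 2.4*p + 8.28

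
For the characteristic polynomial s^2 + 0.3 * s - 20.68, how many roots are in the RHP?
s^2 + 0.3*s - 20.68 = (s - 4.4)(s + 4.7). Poles: -4.7, 4.4. RHP poles (Re>0): 1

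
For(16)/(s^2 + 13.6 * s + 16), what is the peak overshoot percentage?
Standard form: ωn²/(s²+2ζωn·s+ωn²) → ωn = 4, ζ = 1.7.
ζ ≥ 1, so the response is non-oscillatory: peak overshoot = 0%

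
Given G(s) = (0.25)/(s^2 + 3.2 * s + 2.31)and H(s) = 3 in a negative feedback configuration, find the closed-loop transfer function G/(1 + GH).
Closed-loop T = G/(1+GH).
Numerator: G_num * H_den = 0.25.
Denominator: G_den * H_den + G_num * H_num = (s^2 + 3.2*s + 2.31) + (0.75) = s^2 + 3.2*s + 3.06.
T(s) = (0.25)/(s^2 + 3.2*s + 3.06)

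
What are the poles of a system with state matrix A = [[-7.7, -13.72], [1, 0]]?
Eigenvalues solve det(λI - A) = 0.
Characteristic polynomial: λ^2 + 7.7*λ + 13.72 = 0.
Factor: (λ + 2.8)(λ + 4.9) = 0.
Roots: -2.8, -4.9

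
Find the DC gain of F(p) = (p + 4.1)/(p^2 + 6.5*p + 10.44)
DC gain = F(0) = num(0)/den(0) = 4.1/10.44 = 0.3927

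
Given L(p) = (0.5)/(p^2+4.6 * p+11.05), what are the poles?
Set denominator = 0: p^2 + 4.6*p + 11.05 = 0 → Poles: -2.3 + 2.4j, -2.3 - 2.4j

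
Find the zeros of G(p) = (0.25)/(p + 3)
Numerator is a nonzero constant (0.25) → Zeros: none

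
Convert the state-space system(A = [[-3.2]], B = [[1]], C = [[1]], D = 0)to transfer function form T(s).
T(s) = C(sI - A)⁻¹B + D.
Characteristic polynomial det(sI - A) = s + 3.2.
Numerator from C·adj(sI-A)·B + D·det(sI-A) = 1.
T(s) = (1)/(s + 3.2)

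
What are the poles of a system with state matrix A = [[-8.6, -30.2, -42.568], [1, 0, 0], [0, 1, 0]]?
Eigenvalues solve det(λI - A) = 0.
Characteristic polynomial: λ^3 + 8.6*λ^2 + 30.2*λ + 42.568 = 0.
Factor: (λ + 3.4)(λ^2 + 5.2*λ + 12.52) = 0.
Roots: -2.6 + 2.4j, -2.6 - 2.4j, -3.4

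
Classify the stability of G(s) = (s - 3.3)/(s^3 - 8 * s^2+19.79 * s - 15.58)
Denominator: s^3 - 8*s^2 + 19.79*s - 15.58 = (s - 4.1)(s - 1.9)(s - 2). Poles: 1.9, 2, 4.1. Unstable (3 pole(s) in RHP)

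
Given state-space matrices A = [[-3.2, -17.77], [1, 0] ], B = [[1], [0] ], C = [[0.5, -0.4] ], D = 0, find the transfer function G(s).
G(s) = C(sI - A)⁻¹B + D.
Characteristic polynomial det(sI - A) = s^2 + 3.2*s + 17.77.
Numerator from C·adj(sI-A)·B + D·det(sI-A) = 0.5*s - 0.4.
G(s) = (0.5*s - 0.4)/(s^2 + 3.2*s + 17.77)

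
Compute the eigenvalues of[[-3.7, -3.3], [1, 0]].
Eigenvalues solve det(λI - A) = 0.
Characteristic polynomial: λ^2 + 3.7*λ + 3.3 = 0.
Factor: (λ + 2.2)(λ + 1.5) = 0.
Roots: -1.5, -2.2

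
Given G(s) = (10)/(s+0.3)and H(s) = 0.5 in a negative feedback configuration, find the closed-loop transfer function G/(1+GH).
Closed-loop T = G/(1+GH).
Numerator: G_num * H_den = 10.
Denominator: G_den * H_den + G_num * H_num = (s + 0.3) + (5) = s + 5.3.
T(s) = (10)/(s + 5.3)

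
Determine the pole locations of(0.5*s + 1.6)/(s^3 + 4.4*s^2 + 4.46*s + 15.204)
Set denominator = 0: s^3 + 4.4*s^2 + 4.46*s + 15.204 = (s + 4.2)(s^2 + 0.2*s + 3.62) = 0 → Poles: -0.1 + 1.9j, -0.1 - 1.9j, -4.2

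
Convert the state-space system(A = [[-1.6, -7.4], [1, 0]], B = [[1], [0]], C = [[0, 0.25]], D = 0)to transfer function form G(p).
G(p) = C(pI - A)⁻¹B + D.
Characteristic polynomial det(pI - A) = p^2 + 1.6*p + 7.4.
Numerator from C·adj(pI-A)·B + D·det(pI-A) = 0.25.
G(p) = (0.25)/(p^2 + 1.6*p + 7.4)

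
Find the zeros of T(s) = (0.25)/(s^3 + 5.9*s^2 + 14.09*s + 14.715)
Numerator is a nonzero constant (0.25) → Zeros: none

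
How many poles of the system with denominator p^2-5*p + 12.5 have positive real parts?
Poles: 2.5 + 2.5j, 2.5 - 2.5j. RHP poles (Re>0): 2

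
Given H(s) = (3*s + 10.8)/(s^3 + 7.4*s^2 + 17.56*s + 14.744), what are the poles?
Set denominator = 0: s^3 + 7.4*s^2 + 17.56*s + 14.744 = (s + 3.8)(s^2 + 3.6*s + 3.88) = 0 → Poles: -1.8 + 0.8j, -1.8 - 0.8j, -3.8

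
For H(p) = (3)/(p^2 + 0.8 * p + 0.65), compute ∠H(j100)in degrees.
Substitute p = j*100: H(j100) = -0.0003 - 2.40016e-06j.
∠H(j100) = atan2(Im, Re) = atan2(-2.40016e-06, -0.0003) = -179.54°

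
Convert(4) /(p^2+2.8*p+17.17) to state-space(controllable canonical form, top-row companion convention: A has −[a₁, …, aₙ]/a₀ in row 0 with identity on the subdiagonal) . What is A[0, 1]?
Reachable canonical form for den = p^2 + 2.8*p + 17.17: top row of A = -[a₁,a₂,...,aₙ]/a₀, ones on the subdiagonal, zeros elsewhere.
A = [[-2.8, -17.17], [1, 0]].
A[0,1] = -17.17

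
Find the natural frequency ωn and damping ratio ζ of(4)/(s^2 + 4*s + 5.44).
Underdamped: complex pole -2 + 1.2j. ωn = |pole| = 2.332, ζ = -Re(pole)/ωn = 0.8575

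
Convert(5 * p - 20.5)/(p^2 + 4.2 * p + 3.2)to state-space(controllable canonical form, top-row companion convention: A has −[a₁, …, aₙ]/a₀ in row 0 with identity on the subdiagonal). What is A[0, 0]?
Reachable canonical form for den = p^2 + 4.2*p + 3.2: top row of A = -[a₁,a₂,...,aₙ]/a₀, ones on the subdiagonal, zeros elsewhere.
A = [[-4.2, -3.2], [1, 0]].
A[0,0] = -4.2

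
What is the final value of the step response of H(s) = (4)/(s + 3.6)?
FVT: lim_{t→∞} y(t) = lim_{s→0} s*Y(s) where Y(s) = H(s)/s.
= lim_{s→0} H(s) = H(0) = num(0)/den(0) = 4/3.6 = 1.111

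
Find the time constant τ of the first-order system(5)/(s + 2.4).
First-order system: τ = -1/pole. Pole = -2.4. τ = -1/(-2.4) = 0.4167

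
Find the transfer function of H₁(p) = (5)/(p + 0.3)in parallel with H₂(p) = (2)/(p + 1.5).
Parallel: H = H₁ + H₂ = (n₁·d₂ + n₂·d₁)/(d₁·d₂).
n₁·d₂ = 5*p + 7.5. n₂·d₁ = 2*p + 0.6. Sum = 7*p + 8.1. d₁·d₂ = p^2 + 1.8*p + 0.45.
H(p) = (7*p + 8.1)/(p^2 + 1.8*p + 0.45)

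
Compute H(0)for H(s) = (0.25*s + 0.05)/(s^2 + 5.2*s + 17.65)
DC gain = H(0) = num(0)/den(0) = 0.05/17.65 = 0.002833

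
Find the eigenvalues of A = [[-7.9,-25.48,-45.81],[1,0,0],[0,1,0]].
Eigenvalues solve det(λI - A) = 0.
Characteristic polynomial: λ^3 + 7.9*λ^2 + 25.48*λ + 45.81 = 0.
Factor: (λ + 4.5)(λ^2 + 3.4*λ + 10.18) = 0.
Roots: -1.7 + 2.7j, -1.7 - 2.7j, -4.5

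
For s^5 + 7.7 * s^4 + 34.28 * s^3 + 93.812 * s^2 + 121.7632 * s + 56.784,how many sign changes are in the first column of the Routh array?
Routh array:
s^5: [1, 34.28, 121.7632]; s^4: [7.7, 93.812, 56.784]; s^3: [22.0966, 114.389]; s^2: [53.951, 56.784]; s^1: [91.1317]; s^0: [56.784]
First column: [1, 7.7, 22.0966, 53.951, 91.1317, 56.784]. Sign changes = 0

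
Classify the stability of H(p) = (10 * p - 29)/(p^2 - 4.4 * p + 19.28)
Denominator: p^2 - 4.4*p + 19.28. Poles: 2.2 + 3.8j, 2.2 - 3.8j. Unstable (2 pole(s) in RHP)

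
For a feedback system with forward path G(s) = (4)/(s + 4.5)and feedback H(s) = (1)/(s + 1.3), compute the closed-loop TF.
Closed-loop T = G/(1+GH).
Numerator: G_num * H_den = 4*s + 5.2.
Denominator: G_den * H_den + G_num * H_num = (s^2 + 5.8*s + 5.85) + (4) = s^2 + 5.8*s + 9.85.
T(s) = (4*s + 5.2)/(s^2 + 5.8*s + 9.85)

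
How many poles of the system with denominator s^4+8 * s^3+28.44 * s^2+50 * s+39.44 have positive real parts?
s^4 + 8*s^3 + 28.44*s^2 + 50*s + 39.44 = (s^2 + 3.6*s + 5.8)(s^2 + 4.4*s + 6.8). Poles: -1.8 + 1.6j, -1.8 - 1.6j, -2.2 + 1.4j, -2.2 - 1.4j. RHP poles (Re>0): 0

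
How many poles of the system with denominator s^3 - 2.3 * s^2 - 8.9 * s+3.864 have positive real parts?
s^3 - 2.3*s^2 - 8.9*s + 3.864 = (s - 4.2)(s + 2.3)(s - 0.4). Poles: -2.3, 0.4, 4.2. RHP poles (Re>0): 2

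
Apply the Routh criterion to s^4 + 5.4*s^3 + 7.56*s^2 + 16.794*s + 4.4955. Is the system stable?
Routh array:
s^4: [1, 7.56, 4.4955]; s^3: [5.4, 16.794]; s^2: [4.45, 4.4955]; s^1: [11.3388]; s^0: [4.4955]
First column: [1, 5.4, 4.45, 11.3388, 4.4955]. Sign changes = 0.
Yes, stable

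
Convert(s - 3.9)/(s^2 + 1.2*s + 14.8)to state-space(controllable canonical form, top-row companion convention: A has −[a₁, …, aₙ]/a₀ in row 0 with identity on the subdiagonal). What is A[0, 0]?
Reachable canonical form for den = s^2 + 1.2*s + 14.8: top row of A = -[a₁,a₂,...,aₙ]/a₀, ones on the subdiagonal, zeros elsewhere.
A = [[-1.2, -14.8], [1, 0]].
A[0,0] = -1.2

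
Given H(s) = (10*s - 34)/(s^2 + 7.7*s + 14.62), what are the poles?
Set denominator = 0: s^2 + 7.7*s + 14.62 = (s + 3.4)(s + 4.3) = 0 → Poles: -3.4, -4.3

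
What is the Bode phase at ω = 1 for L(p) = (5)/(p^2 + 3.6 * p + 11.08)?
Substitute p = j*1: L(j1) = 0.43992 - 0.157114j.
∠L(j1) = atan2(Im, Re) = atan2(-0.157114, 0.43992) = -19.65°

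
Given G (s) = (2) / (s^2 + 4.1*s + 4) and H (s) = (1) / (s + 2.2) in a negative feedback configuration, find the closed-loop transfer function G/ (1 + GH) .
Closed-loop T = G/(1+GH).
Numerator: G_num * H_den = 2*s + 4.4.
Denominator: G_den * H_den + G_num * H_num = (s^3 + 6.3*s^2 + 13.02*s + 8.8) + (2) = s^3 + 6.3*s^2 + 13.02*s + 10.8.
T(s) = (2*s + 4.4)/(s^3 + 6.3*s^2 + 13.02*s + 10.8)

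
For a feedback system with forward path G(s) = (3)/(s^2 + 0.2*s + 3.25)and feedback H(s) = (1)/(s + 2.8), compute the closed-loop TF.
Closed-loop T = G/(1+GH).
Numerator: G_num * H_den = 3*s + 8.4.
Denominator: G_den * H_den + G_num * H_num = (s^3 + 3*s^2 + 3.81*s + 9.1) + (3) = s^3 + 3*s^2 + 3.81*s + 12.1.
T(s) = (3*s + 8.4)/(s^3 + 3*s^2 + 3.81*s + 12.1)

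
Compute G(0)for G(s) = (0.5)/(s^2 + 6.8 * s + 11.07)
DC gain = G(0) = num(0)/den(0) = 0.5/11.07 = 0.04517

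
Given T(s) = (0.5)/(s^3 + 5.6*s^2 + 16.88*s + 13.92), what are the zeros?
Numerator is a nonzero constant (0.5) → Zeros: none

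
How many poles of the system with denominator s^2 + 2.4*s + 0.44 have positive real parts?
s^2 + 2.4*s + 0.44 = (s + 2.2)(s + 0.2). Poles: -0.2, -2.2. RHP poles (Re>0): 0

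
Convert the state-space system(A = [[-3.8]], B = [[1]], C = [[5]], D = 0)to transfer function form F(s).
F(s) = C(sI - A)⁻¹B + D.
Characteristic polynomial det(sI - A) = s + 3.8.
Numerator from C·adj(sI-A)·B + D·det(sI-A) = 5.
F(s) = (5)/(s + 3.8)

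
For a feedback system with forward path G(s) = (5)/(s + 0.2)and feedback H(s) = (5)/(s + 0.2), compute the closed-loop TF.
Closed-loop T = G/(1+GH).
Numerator: G_num * H_den = 5*s + 1.
Denominator: G_den * H_den + G_num * H_num = (s^2 + 0.4*s + 0.04) + (25) = s^2 + 0.4*s + 25.04.
T(s) = (5*s + 1)/(s^2 + 0.4*s + 25.04)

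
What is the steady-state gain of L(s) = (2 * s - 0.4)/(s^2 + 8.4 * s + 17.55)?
DC gain = L(0) = num(0)/den(0) = -0.4/17.55 = -0.02279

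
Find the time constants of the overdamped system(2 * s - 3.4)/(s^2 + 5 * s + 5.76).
Overdamped: real poles at -3.2, -1.8. τ = -1/pole → τ₁ = 0.3125, τ₂ = 0.5556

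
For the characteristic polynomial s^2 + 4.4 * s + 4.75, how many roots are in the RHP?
s^2 + 4.4*s + 4.75 = (s + 2.5)(s + 1.9). Poles: -1.9, -2.5. RHP poles (Re>0): 0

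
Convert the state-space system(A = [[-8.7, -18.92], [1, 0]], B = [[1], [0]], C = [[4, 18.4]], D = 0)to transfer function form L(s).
L(s) = C(sI - A)⁻¹B + D.
Characteristic polynomial det(sI - A) = s^2 + 8.7*s + 18.92.
Numerator from C·adj(sI-A)·B + D·det(sI-A) = 4*s + 18.4.
L(s) = (4*s + 18.4)/(s^2 + 8.7*s + 18.92)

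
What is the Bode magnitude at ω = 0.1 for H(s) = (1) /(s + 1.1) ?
Substitute s = j*0.1: H(j0.1) = 0.901639 - 0.0819672j.
|H(j0.1)| = sqrt(Re² + Im²) = 0.9054.
20*log₁₀(0.9054) = -0.86 dB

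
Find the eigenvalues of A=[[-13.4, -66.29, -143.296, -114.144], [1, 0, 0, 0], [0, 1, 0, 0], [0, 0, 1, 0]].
Eigenvalues solve det(λI - A) = 0.
Characteristic polynomial: λ^4 + 13.4*λ^3 + 66.29*λ^2 + 143.296*λ + 114.144 = 0.
Factor: (λ + 2.9)(λ + 4.1)(λ + 2.4)(λ + 4) = 0.
Roots: -2.4, -2.9, -4, -4.1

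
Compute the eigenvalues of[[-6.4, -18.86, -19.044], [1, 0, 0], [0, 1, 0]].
Eigenvalues solve det(λI - A) = 0.
Characteristic polynomial: λ^3 + 6.4*λ^2 + 18.86*λ + 19.044 = 0.
Factor: (λ + 1.8)(λ^2 + 4.6*λ + 10.58) = 0.
Roots: -1.8, -2.3 + 2.3j, -2.3 - 2.3j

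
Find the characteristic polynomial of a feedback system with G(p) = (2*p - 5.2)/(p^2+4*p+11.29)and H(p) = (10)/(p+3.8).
Characteristic poly = G_den * H_den + G_num * H_num = (p^3 + 7.8*p^2 + 26.49*p + 42.902) + (20*p - 52) = p^3 + 7.8*p^2 + 46.49*p - 9.098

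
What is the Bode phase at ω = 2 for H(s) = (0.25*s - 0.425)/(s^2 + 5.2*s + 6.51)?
Substitute s = j*2: H(j2) = 0.0361108 + 0.0495806j.
∠H(j2) = atan2(Im, Re) = atan2(0.0495806, 0.0361108) = 53.93°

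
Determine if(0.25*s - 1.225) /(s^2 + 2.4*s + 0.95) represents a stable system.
Denominator: s^2 + 2.4*s + 0.95 = (s + 1.9)(s + 0.5). Poles: -0.5, -1.9. All Re(p)<0: Yes (stable)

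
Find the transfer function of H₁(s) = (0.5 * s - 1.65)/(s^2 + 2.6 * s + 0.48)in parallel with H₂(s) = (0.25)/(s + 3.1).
Parallel: H = H₁ + H₂ = (n₁·d₂ + n₂·d₁)/(d₁·d₂).
n₁·d₂ = 0.5*s^2 - 0.1*s - 5.115. n₂·d₁ = 0.25*s^2 + 0.65*s + 0.12. Sum = 0.75*s^2 + 0.55*s - 4.995. d₁·d₂ = s^3 + 5.7*s^2 + 8.54*s + 1.488.
H(s) = (0.75*s^2 + 0.55*s - 4.995)/(s^3 + 5.7*s^2 + 8.54*s + 1.488)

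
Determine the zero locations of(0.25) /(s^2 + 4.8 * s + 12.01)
Numerator is a nonzero constant (0.25) → Zeros: none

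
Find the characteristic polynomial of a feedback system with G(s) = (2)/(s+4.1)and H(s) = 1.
Characteristic poly = G_den * H_den + G_num * H_num = (s + 4.1) + (2) = s + 6.1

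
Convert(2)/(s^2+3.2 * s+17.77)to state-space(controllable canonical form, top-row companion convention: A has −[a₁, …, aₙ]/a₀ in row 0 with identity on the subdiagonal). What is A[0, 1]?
Reachable canonical form for den = s^2 + 3.2*s + 17.77: top row of A = -[a₁,a₂,...,aₙ]/a₀, ones on the subdiagonal, zeros elsewhere.
A = [[-3.2, -17.77], [1, 0]].
A[0,1] = -17.77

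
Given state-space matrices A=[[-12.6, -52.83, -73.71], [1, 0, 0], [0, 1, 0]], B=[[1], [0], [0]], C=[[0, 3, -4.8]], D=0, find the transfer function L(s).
L(s) = C(sI - A)⁻¹B + D.
Characteristic polynomial det(sI - A) = s^3 + 12.6*s^2 + 52.83*s + 73.71.
Numerator from C·adj(sI-A)·B + D·det(sI-A) = 3*s - 4.8.
L(s) = (3*s - 4.8)/(s^3 + 12.6*s^2 + 52.83*s + 73.71)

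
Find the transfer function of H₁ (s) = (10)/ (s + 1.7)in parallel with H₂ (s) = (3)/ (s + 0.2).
Parallel: H = H₁ + H₂ = (n₁·d₂ + n₂·d₁)/(d₁·d₂).
n₁·d₂ = 10*s + 2. n₂·d₁ = 3*s + 5.1. Sum = 13*s + 7.1. d₁·d₂ = s^2 + 1.9*s + 0.34.
H(s) = (13*s + 7.1)/(s^2 + 1.9*s + 0.34)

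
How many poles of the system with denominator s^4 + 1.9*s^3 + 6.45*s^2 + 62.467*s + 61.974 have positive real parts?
s^4 + 1.9*s^3 + 6.45*s^2 + 62.467*s + 61.974 = (s + 1.1)(s + 3.6)(s^2 - 2.8*s + 15.65). Poles: -1.1, -3.6, 1.4 + 3.7j, 1.4 - 3.7j. RHP poles (Re>0): 2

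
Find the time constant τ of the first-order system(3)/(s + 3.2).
First-order system: τ = -1/pole. Pole = -3.2. τ = -1/(-3.2) = 0.3125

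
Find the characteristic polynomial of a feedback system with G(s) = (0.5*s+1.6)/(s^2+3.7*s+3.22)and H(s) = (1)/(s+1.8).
Characteristic poly = G_den * H_den + G_num * H_num = (s^3 + 5.5*s^2 + 9.88*s + 5.796) + (0.5*s + 1.6) = s^3 + 5.5*s^2 + 10.38*s + 7.396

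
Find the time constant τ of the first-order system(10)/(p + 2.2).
First-order system: τ = -1/pole. Pole = -2.2. τ = -1/(-2.2) = 0.4545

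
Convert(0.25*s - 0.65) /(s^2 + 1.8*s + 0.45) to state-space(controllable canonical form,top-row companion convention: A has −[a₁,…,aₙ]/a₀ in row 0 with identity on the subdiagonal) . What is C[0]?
Reachable canonical form: C = numerator coefficients (right-aligned, zero-padded to length n).
num = 0.25*s - 0.65, C = [[0.25, -0.65]].
C[0] = 0.25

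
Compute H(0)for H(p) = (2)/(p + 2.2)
DC gain = H(0) = num(0)/den(0) = 2/2.2 = 0.9091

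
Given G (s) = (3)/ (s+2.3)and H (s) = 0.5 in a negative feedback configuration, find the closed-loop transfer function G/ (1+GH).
Closed-loop T = G/(1+GH).
Numerator: G_num * H_den = 3.
Denominator: G_den * H_den + G_num * H_num = (s + 2.3) + (1.5) = s + 3.8.
T(s) = (3)/(s + 3.8)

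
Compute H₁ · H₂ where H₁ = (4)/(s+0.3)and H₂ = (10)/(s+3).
Series: H = H₁ · H₂ = (n₁·n₂)/(d₁·d₂).
Num: n₁·n₂ = 40. Den: d₁·d₂ = s^2 + 3.3*s + 0.9.
H(s) = (40)/(s^2 + 3.3*s + 0.9)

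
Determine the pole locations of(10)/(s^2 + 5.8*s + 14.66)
Set denominator = 0: s^2 + 5.8*s + 14.66 = 0 → Poles: -2.9 + 2.5j, -2.9 - 2.5j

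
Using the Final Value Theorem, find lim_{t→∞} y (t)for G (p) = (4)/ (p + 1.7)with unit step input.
FVT: lim_{t→∞} y(t) = lim_{p→0} p*Y(p) where Y(p) = G(p)/p.
= lim_{p→0} G(p) = G(0) = num(0)/den(0) = 4/1.7 = 2.353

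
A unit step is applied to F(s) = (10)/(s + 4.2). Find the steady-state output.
FVT: lim_{t→∞} y(t) = lim_{s→0} s*Y(s) where Y(s) = F(s)/s.
= lim_{s→0} F(s) = F(0) = num(0)/den(0) = 10/4.2 = 2.381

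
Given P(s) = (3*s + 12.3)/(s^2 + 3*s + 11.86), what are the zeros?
Set numerator = 0: 3*s + 12.3 = 0 → Zeros: -4.1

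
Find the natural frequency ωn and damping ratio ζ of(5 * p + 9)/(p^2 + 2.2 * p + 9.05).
Underdamped: complex pole -1.1 + 2.8j. ωn = |pole| = 3.008, ζ = -Re(pole)/ωn = 0.3657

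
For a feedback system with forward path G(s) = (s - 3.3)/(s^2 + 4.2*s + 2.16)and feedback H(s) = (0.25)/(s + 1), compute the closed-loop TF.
Closed-loop T = G/(1+GH).
Numerator: G_num * H_den = s^2 - 2.3*s - 3.3.
Denominator: G_den * H_den + G_num * H_num = (s^3 + 5.2*s^2 + 6.36*s + 2.16) + (0.25*s - 0.825) = s^3 + 5.2*s^2 + 6.61*s + 1.335.
T(s) = (s^2 - 2.3*s - 3.3)/(s^3 + 5.2*s^2 + 6.61*s + 1.335)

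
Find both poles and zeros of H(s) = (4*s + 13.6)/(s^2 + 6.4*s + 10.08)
Set denominator = 0: s^2 + 6.4*s + 10.08 = (s + 2.8)(s + 3.6) = 0 → Poles: -2.8, -3.6
Set numerator = 0: 4*s + 13.6 = 0 → Zeros: -3.4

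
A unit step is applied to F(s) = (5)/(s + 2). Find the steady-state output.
FVT: lim_{t→∞} y(t) = lim_{s→0} s*Y(s) where Y(s) = F(s)/s.
= lim_{s→0} F(s) = F(0) = num(0)/den(0) = 5/2 = 2.5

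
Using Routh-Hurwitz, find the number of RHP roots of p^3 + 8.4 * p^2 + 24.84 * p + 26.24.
Routh array:
p^3: [1, 24.84]; p^2: [8.4, 26.24]; p^1: [21.7162]; p^0: [26.24]
First column: [1, 8.4, 21.7162, 26.24]. Sign changes = RHP roots = 0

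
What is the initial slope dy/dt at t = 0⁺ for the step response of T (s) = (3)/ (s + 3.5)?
IVT: y'(0⁺) = lim_{s→∞} s²·Y(s) = lim_{s→∞} s·T(s).
deg(num) = 0, deg(den) = 1, relative degree = 1, so s·T(s) → (leading num)/(leading den) = 3/1 = 3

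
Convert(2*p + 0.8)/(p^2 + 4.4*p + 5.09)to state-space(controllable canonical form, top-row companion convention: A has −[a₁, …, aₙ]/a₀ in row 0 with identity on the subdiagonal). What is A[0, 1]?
Reachable canonical form for den = p^2 + 4.4*p + 5.09: top row of A = -[a₁,a₂,...,aₙ]/a₀, ones on the subdiagonal, zeros elsewhere.
A = [[-4.4, -5.09], [1, 0]].
A[0,1] = -5.09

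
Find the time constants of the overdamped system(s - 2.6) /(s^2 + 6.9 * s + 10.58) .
Overdamped: real poles at -2.3, -4.6. τ = -1/pole → τ₁ = 0.4348, τ₂ = 0.2174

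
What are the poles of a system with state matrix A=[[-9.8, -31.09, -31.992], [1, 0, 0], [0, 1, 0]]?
Eigenvalues solve det(λI - A) = 0.
Characteristic polynomial: λ^3 + 9.8*λ^2 + 31.09*λ + 31.992 = 0.
Factor: (λ + 3.1)(λ + 4.3)(λ + 2.4) = 0.
Roots: -2.4, -3.1, -4.3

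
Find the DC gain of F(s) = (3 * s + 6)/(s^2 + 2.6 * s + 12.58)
DC gain = F(0) = num(0)/den(0) = 6/12.58 = 0.4769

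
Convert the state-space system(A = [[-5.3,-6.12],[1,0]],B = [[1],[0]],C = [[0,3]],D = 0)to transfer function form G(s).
G(s) = C(sI - A)⁻¹B + D.
Characteristic polynomial det(sI - A) = s^2 + 5.3*s + 6.12.
Numerator from C·adj(sI-A)·B + D·det(sI-A) = 3.
G(s) = (3)/(s^2 + 5.3*s + 6.12)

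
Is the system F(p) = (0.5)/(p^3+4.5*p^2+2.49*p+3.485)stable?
Denominator: p^3 + 4.5*p^2 + 2.49*p + 3.485 = (p + 4.1)(p^2 + 0.4*p + 0.85). Poles: -0.2 + 0.9j, -0.2 - 0.9j, -4.1. All Re(p)<0: Yes (stable)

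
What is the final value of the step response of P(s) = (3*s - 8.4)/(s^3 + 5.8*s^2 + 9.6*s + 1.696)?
FVT: lim_{t→∞} y(t) = lim_{s→0} s*Y(s) where Y(s) = P(s)/s.
= lim_{s→0} P(s) = P(0) = num(0)/den(0) = -8.4/1.696 = -4.953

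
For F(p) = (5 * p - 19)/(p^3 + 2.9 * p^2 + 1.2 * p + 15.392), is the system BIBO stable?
Denominator: p^3 + 2.9*p^2 + 1.2*p + 15.392 = (p + 3.7)(p^2 - 0.8*p + 4.16). Poles: -3.7, 0.4 + 2j, 0.4 - 2j. All Re(p)<0: No (unstable)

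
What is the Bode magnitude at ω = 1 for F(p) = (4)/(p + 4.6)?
Substitute p = j*1: F(j1) = 0.830325 - 0.180505j.
|F(j1)| = sqrt(Re² + Im²) = 0.8497.
20*log₁₀(0.8497) = -1.41 dB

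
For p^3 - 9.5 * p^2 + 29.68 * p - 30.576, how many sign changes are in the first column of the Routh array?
Routh array:
p^3: [1, 29.68]; p^2: [-9.5, -30.576]; p^1: [26.4615]; p^0: [-30.576]
First column: [1, -9.5, 26.4615, -30.576]. Sign changes = 3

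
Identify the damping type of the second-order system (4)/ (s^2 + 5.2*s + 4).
Standard form: ωn²/(s²+2ζωn·s+ωn²) gives ωn=2, ζ=1.3.
Overdamped (ζ = 1.3 > 1)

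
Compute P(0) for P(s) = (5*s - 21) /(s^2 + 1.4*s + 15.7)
DC gain = P(0) = num(0)/den(0) = -21/15.7 = -1.338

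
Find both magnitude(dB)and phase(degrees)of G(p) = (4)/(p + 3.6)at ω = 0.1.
Substitute p = j*0.1: G(j0.1) = 1.11025 - 0.0308404j.
|G| = 20*log₁₀(sqrt(Re²+Im²)) = 0.91 dB.
∠G = atan2(Im, Re) = -1.59°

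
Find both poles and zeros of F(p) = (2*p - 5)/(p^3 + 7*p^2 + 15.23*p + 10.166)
Set denominator = 0: p^3 + 7*p^2 + 15.23*p + 10.166 = (p + 3.4)(p + 1.3)(p + 2.3) = 0 → Poles: -1.3, -2.3, -3.4
Set numerator = 0: 2*p - 5 = 0 → Zeros: 2.5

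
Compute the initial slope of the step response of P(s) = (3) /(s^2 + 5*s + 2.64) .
IVT: y'(0⁺) = lim_{s→∞} s²·Y(s) = lim_{s→∞} s·P(s).
deg(num) = 0, deg(den) = 2, relative degree = 2 ≥ 2, so s·P(s) → 0. Initial slope = 0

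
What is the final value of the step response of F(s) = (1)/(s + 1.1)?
FVT: lim_{t→∞} y(t) = lim_{s→0} s*Y(s) where Y(s) = F(s)/s.
= lim_{s→0} F(s) = F(0) = num(0)/den(0) = 1/1.1 = 0.9091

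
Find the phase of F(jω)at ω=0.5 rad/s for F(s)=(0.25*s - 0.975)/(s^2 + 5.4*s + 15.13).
Substitute s = j*0.5: F(j0.5) = -0.0619599 + 0.0196433j.
∠F(j0.5) = atan2(Im, Re) = atan2(0.0196433, -0.0619599) = 162.41°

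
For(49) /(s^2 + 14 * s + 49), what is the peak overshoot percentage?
Standard form: ωn²/(s²+2ζωn·s+ωn²) → ωn = 7, ζ = 1.
ζ ≥ 1, so the response is non-oscillatory: peak overshoot = 0%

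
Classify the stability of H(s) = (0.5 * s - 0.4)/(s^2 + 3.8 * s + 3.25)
Denominator: s^2 + 3.8*s + 3.25 = (s + 1.3)(s + 2.5). Poles: -1.3, -2.5. Stable (all poles in LHP)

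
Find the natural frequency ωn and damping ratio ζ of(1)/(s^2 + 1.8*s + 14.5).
Underdamped: complex pole -0.9 + 3.7j. ωn = |pole| = 3.808, ζ = -Re(pole)/ωn = 0.2364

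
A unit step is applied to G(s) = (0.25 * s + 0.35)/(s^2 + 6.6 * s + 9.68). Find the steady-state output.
FVT: lim_{t→∞} y(t) = lim_{s→0} s*Y(s) where Y(s) = G(s)/s.
= lim_{s→0} G(s) = G(0) = num(0)/den(0) = 0.35/9.68 = 0.03616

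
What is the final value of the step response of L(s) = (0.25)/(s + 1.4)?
FVT: lim_{t→∞} y(t) = lim_{s→0} s*Y(s) where Y(s) = L(s)/s.
= lim_{s→0} L(s) = L(0) = num(0)/den(0) = 0.25/1.4 = 0.1786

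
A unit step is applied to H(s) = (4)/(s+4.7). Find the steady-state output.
FVT: lim_{t→∞} y(t) = lim_{s→0} s*Y(s) where Y(s) = H(s)/s.
= lim_{s→0} H(s) = H(0) = num(0)/den(0) = 4/4.7 = 0.8511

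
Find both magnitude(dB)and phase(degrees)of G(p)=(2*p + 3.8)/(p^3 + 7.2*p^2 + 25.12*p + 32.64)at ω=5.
Substitute p = j*5: G(j5) = -0.0255105 - 0.0679649j.
|G| = 20*log₁₀(sqrt(Re²+Im²)) = -22.78 dB.
∠G = atan2(Im, Re) = -110.57°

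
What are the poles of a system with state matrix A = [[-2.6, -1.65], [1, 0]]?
Eigenvalues solve det(λI - A) = 0.
Characteristic polynomial: λ^2 + 2.6*λ + 1.65 = 0.
Factor: (λ + 1.5)(λ + 1.1) = 0.
Roots: -1.1, -1.5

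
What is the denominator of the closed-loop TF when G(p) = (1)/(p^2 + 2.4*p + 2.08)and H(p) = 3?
Characteristic poly = G_den * H_den + G_num * H_num = (p^2 + 2.4*p + 2.08) + (3) = p^2 + 2.4*p + 5.08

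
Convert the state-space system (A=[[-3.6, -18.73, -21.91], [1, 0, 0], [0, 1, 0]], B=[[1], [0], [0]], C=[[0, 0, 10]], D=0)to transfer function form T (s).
T(s) = C(sI - A)⁻¹B + D.
Characteristic polynomial det(sI - A) = s^3 + 3.6*s^2 + 18.73*s + 21.91.
Numerator from C·adj(sI-A)·B + D·det(sI-A) = 10.
T(s) = (10)/(s^3 + 3.6*s^2 + 18.73*s + 21.91)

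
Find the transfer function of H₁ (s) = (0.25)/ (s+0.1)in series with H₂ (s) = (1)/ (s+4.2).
Series: H = H₁ · H₂ = (n₁·n₂)/(d₁·d₂).
Num: n₁·n₂ = 0.25. Den: d₁·d₂ = s^2 + 4.3*s + 0.42.
H(s) = (0.25)/(s^2 + 4.3*s + 0.42)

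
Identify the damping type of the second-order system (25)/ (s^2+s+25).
Standard form: ωn²/(s²+2ζωn·s+ωn²) gives ωn=5, ζ=0.1.
Underdamped (ζ = 0.1 < 1)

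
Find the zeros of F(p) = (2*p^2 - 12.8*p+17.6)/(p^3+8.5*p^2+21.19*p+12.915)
Set numerator = 0: 2*p^2 - 12.8*p + 17.6 = 2*(p - 4.4)(p - 2) = 0 → Zeros: 2, 4.4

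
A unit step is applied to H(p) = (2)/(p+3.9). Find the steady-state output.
FVT: lim_{t→∞} y(t) = lim_{p→0} p*Y(p) where Y(p) = H(p)/p.
= lim_{p→0} H(p) = H(0) = num(0)/den(0) = 2/3.9 = 0.5128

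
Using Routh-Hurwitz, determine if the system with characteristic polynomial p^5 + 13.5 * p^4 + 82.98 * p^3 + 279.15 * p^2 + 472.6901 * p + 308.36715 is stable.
Routh array:
p^5: [1, 82.98, 472.6901]; p^4: [13.5, 279.15, 308.36715]; p^3: [62.3022, 449.848]; p^2: [181.674, 308.36715]; p^1: [344.099]; p^0: [308.36715]
First column: [1, 13.5, 62.3022, 181.674, 344.099, 308.36715]. Sign changes = 0.
Yes, stable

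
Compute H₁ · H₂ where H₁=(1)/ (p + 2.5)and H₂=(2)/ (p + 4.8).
Series: H = H₁ · H₂ = (n₁·n₂)/(d₁·d₂).
Num: n₁·n₂ = 2. Den: d₁·d₂ = p^2 + 7.3*p + 12.
H(p) = (2)/(p^2 + 7.3*p + 12)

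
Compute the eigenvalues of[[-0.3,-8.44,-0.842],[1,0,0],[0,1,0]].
Eigenvalues solve det(λI - A) = 0.
Characteristic polynomial: λ^3 + 0.3*λ^2 + 8.44*λ + 0.842 = 0.
Factor: (λ + 0.1)(λ^2 + 0.2*λ + 8.42) = 0.
Roots: -0.1, -0.1 + 2.9j, -0.1 - 2.9j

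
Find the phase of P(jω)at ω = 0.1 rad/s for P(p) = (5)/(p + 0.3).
Substitute p = j*0.1: P(j0.1) = 15 - 5j.
∠P(j0.1) = atan2(Im, Re) = atan2(-5, 15) = -18.43°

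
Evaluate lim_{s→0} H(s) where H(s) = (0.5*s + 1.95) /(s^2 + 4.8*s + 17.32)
DC gain = H(0) = num(0)/den(0) = 1.95/17.32 = 0.1126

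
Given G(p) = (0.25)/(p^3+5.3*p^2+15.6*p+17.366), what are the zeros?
Numerator is a nonzero constant (0.25) → Zeros: none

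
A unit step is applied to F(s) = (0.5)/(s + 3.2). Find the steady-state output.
FVT: lim_{t→∞} y(t) = lim_{s→0} s*Y(s) where Y(s) = F(s)/s.
= lim_{s→0} F(s) = F(0) = num(0)/den(0) = 0.5/3.2 = 0.1562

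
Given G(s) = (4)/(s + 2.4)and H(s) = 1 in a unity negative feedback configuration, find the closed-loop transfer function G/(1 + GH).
Closed-loop T = G/(1+GH).
Numerator: G_num * H_den = 4.
Denominator: G_den * H_den + G_num * H_num = (s + 2.4) + (4) = s + 6.4.
T(s) = (4)/(s + 6.4)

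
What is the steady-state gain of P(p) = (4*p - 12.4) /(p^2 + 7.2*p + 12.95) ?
DC gain = P(0) = num(0)/den(0) = -12.4/12.95 = -0.9575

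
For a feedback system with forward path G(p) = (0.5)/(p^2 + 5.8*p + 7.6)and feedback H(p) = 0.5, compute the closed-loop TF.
Closed-loop T = G/(1+GH).
Numerator: G_num * H_den = 0.5.
Denominator: G_den * H_den + G_num * H_num = (p^2 + 5.8*p + 7.6) + (0.25) = p^2 + 5.8*p + 7.85.
T(p) = (0.5)/(p^2 + 5.8*p + 7.85)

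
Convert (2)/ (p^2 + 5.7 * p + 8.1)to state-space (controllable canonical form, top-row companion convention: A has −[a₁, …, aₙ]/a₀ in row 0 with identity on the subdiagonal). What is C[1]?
Reachable canonical form: C = numerator coefficients (right-aligned, zero-padded to length n).
num = 2, C = [[0, 2]].
C[1] = 2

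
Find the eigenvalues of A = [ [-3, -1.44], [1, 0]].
Eigenvalues solve det(λI - A) = 0.
Characteristic polynomial: λ^2 + 3*λ + 1.44 = 0.
Factor: (λ + 2.4)(λ + 0.6) = 0.
Roots: -0.6, -2.4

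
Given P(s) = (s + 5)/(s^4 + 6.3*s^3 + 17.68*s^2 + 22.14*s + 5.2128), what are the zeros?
Set numerator = 0: s + 5 = 0 → Zeros: -5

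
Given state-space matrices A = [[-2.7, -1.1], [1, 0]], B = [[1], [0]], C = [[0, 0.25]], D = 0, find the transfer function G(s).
G(s) = C(sI - A)⁻¹B + D.
Characteristic polynomial det(sI - A) = s^2 + 2.7*s + 1.1.
Numerator from C·adj(sI-A)·B + D·det(sI-A) = 0.25.
G(s) = (0.25)/(s^2 + 2.7*s + 1.1)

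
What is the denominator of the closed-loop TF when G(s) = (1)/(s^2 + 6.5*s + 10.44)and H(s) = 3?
Characteristic poly = G_den * H_den + G_num * H_num = (s^2 + 6.5*s + 10.44) + (3) = s^2 + 6.5*s + 13.44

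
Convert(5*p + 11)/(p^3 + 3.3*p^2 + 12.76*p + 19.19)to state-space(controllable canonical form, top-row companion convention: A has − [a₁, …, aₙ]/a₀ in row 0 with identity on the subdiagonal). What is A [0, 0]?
Reachable canonical form for den = p^3 + 3.3*p^2 + 12.76*p + 19.19: top row of A = -[a₁,a₂,...,aₙ]/a₀, ones on the subdiagonal, zeros elsewhere.
A = [[-3.3, -12.76, -19.19], [1, 0, 0], [0, 1, 0]].
A[0,0] = -3.3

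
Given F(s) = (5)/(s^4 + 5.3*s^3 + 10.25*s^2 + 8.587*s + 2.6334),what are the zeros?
Numerator is a nonzero constant (5) → Zeros: none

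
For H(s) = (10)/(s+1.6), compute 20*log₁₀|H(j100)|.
Substitute s = j*100: H(j100) = 0.00159959 - 0.0999744j.
|H(j100)| = sqrt(Re² + Im²) = 0.09999.
20*log₁₀(0.09999) = -20.00 dB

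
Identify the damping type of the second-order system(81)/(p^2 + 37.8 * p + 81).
Standard form: ωn²/(p²+2ζωn·p+ωn²) gives ωn=9, ζ=2.1.
Overdamped (ζ = 2.1 > 1)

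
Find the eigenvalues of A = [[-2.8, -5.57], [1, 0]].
Eigenvalues solve det(λI - A) = 0.
Characteristic polynomial: λ^2 + 2.8*λ + 5.57 = 0.
Roots: -1.4 + 1.9j, -1.4 - 1.9j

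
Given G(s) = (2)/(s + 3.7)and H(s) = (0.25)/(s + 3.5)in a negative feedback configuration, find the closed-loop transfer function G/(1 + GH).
Closed-loop T = G/(1+GH).
Numerator: G_num * H_den = 2*s + 7.
Denominator: G_den * H_den + G_num * H_num = (s^2 + 7.2*s + 12.95) + (0.5) = s^2 + 7.2*s + 13.45.
T(s) = (2*s + 7)/(s^2 + 7.2*s + 13.45)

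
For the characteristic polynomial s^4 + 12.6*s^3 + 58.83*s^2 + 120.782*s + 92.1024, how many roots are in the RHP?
s^4 + 12.6*s^3 + 58.83*s^2 + 120.782*s + 92.1024 = (s + 2.7)(s + 2.6)(s + 3.2)(s + 4.1). Poles: -2.6, -2.7, -3.2, -4.1. RHP poles (Re>0): 0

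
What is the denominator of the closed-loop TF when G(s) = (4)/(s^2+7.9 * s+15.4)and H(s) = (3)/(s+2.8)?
Characteristic poly = G_den * H_den + G_num * H_num = (s^3 + 10.7*s^2 + 37.52*s + 43.12) + (12) = s^3 + 10.7*s^2 + 37.52*s + 55.12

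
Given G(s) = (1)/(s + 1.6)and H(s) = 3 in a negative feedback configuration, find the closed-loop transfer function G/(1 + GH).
Closed-loop T = G/(1+GH).
Numerator: G_num * H_den = 1.
Denominator: G_den * H_den + G_num * H_num = (s + 1.6) + (3) = s + 4.6.
T(s) = (1)/(s + 4.6)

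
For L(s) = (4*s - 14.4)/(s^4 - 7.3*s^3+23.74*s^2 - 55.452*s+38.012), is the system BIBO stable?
Denominator: s^4 - 7.3*s^3 + 23.74*s^2 - 55.452*s + 38.012 = (s - 1)(s - 4.3)(s^2 - 2*s + 8.84). Poles: 1, 1 + 2.8j, 1 - 2.8j, 4.3. All Re(p)<0: No (unstable)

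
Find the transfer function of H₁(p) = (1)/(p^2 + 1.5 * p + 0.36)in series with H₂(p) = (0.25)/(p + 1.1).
Series: H = H₁ · H₂ = (n₁·n₂)/(d₁·d₂).
Num: n₁·n₂ = 0.25. Den: d₁·d₂ = p^3 + 2.6*p^2 + 2.01*p + 0.396.
H(p) = (0.25)/(p^3 + 2.6*p^2 + 2.01*p + 0.396)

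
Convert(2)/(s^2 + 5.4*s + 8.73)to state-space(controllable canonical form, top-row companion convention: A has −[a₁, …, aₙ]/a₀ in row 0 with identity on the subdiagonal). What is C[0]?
Reachable canonical form: C = numerator coefficients (right-aligned, zero-padded to length n).
num = 2, C = [[0, 2]].
C[0] = 0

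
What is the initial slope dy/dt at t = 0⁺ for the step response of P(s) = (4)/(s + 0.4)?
IVT: y'(0⁺) = lim_{s→∞} s²·Y(s) = lim_{s→∞} s·P(s).
deg(num) = 0, deg(den) = 1, relative degree = 1, so s·P(s) → (leading num)/(leading den) = 4/1 = 4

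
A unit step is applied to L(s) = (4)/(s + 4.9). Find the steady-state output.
FVT: lim_{t→∞} y(t) = lim_{s→0} s*Y(s) where Y(s) = L(s)/s.
= lim_{s→0} L(s) = L(0) = num(0)/den(0) = 4/4.9 = 0.8163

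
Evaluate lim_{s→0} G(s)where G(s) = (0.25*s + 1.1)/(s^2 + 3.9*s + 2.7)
DC gain = G(0) = num(0)/den(0) = 1.1/2.7 = 0.4074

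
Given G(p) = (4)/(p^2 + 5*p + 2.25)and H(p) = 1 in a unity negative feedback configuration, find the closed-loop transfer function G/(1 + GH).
Closed-loop T = G/(1+GH).
Numerator: G_num * H_den = 4.
Denominator: G_den * H_den + G_num * H_num = (p^2 + 5*p + 2.25) + (4) = p^2 + 5*p + 6.25.
T(p) = (4)/(p^2 + 5*p + 6.25)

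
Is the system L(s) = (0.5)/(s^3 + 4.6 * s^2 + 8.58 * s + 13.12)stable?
Denominator: s^3 + 4.6*s^2 + 8.58*s + 13.12 = (s + 3.2)(s^2 + 1.4*s + 4.1). Poles: -0.7 + 1.9j, -0.7 - 1.9j, -3.2. All Re(p)<0: Yes (stable)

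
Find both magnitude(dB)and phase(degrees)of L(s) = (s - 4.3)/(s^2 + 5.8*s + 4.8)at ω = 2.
Substitute s = j*2: L(j2) = 0.146154 + 0.380769j.
|L| = 20*log₁₀(sqrt(Re²+Im²)) = -7.79 dB.
∠L = atan2(Im, Re) = 69.00°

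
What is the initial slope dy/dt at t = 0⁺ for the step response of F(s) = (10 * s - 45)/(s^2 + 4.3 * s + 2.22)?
IVT: y'(0⁺) = lim_{s→∞} s²·Y(s) = lim_{s→∞} s·F(s).
deg(num) = 1, deg(den) = 2, relative degree = 1, so s·F(s) → (leading num)/(leading den) = 10/1 = 10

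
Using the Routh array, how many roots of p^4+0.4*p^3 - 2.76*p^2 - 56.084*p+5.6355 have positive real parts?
Routh array:
p^4: [1, -2.76, 5.6355]; p^3: [0.4, -56.084]; p^2: [137.45, 5.6355]; p^1: [-56.1004]; p^0: [5.6355]
First column: [1, 0.4, 137.45, -56.1004, 5.6355]. Sign changes = RHP roots = 2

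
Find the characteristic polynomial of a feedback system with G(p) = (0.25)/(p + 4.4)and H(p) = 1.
Characteristic poly = G_den * H_den + G_num * H_num = (p + 4.4) + (0.25) = p + 4.65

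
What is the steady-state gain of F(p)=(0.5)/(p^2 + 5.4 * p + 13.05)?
DC gain = F(0) = num(0)/den(0) = 0.5/13.05 = 0.03831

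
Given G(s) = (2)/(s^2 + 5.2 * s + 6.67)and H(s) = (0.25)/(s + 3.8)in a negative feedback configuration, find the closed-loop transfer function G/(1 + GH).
Closed-loop T = G/(1+GH).
Numerator: G_num * H_den = 2*s + 7.6.
Denominator: G_den * H_den + G_num * H_num = (s^3 + 9*s^2 + 26.43*s + 25.346) + (0.5) = s^3 + 9*s^2 + 26.43*s + 25.846.
T(s) = (2*s + 7.6)/(s^3 + 9*s^2 + 26.43*s + 25.846)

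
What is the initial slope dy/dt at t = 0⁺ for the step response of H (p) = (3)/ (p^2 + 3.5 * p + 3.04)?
IVT: y'(0⁺) = lim_{p→∞} p²·Y(p) = lim_{p→∞} p·H(p).
deg(num) = 0, deg(den) = 2, relative degree = 2 ≥ 2, so p·H(p) → 0. Initial slope = 0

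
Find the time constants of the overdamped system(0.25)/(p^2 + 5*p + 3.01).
Overdamped: real poles at -4.3, -0.7. τ = -1/pole → τ₁ = 0.2326, τ₂ = 1.429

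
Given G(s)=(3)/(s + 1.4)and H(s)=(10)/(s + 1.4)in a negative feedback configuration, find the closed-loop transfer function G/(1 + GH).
Closed-loop T = G/(1+GH).
Numerator: G_num * H_den = 3*s + 4.2.
Denominator: G_den * H_den + G_num * H_num = (s^2 + 2.8*s + 1.96) + (30) = s^2 + 2.8*s + 31.96.
T(s) = (3*s + 4.2)/(s^2 + 2.8*s + 31.96)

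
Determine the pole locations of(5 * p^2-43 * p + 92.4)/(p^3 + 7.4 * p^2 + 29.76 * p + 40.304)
Set denominator = 0: p^3 + 7.4*p^2 + 29.76*p + 40.304 = (p + 2.2)(p^2 + 5.2*p + 18.32) = 0 → Poles: -2.2, -2.6 + 3.4j, -2.6 - 3.4j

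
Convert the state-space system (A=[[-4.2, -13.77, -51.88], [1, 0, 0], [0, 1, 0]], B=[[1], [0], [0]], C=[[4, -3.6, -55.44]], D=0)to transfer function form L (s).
L(s) = C(sI - A)⁻¹B + D.
Characteristic polynomial det(sI - A) = s^3 + 4.2*s^2 + 13.77*s + 51.88.
Numerator from C·adj(sI-A)·B + D·det(sI-A) = 4*s^2 - 3.6*s - 55.44.
L(s) = (4*s^2 - 3.6*s - 55.44)/(s^3 + 4.2*s^2 + 13.77*s + 51.88)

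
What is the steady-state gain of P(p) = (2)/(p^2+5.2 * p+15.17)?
DC gain = P(0) = num(0)/den(0) = 2/15.17 = 0.1318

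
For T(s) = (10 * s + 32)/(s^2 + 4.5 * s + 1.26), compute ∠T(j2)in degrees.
Substitute s = j*2: T(j2) = 1.04307 - 3.87311j.
∠T(j2) = atan2(Im, Re) = atan2(-3.87311, 1.04307) = -74.93°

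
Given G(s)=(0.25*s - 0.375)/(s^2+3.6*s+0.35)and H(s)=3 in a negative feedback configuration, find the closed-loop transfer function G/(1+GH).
Closed-loop T = G/(1+GH).
Numerator: G_num * H_den = 0.25*s - 0.375.
Denominator: G_den * H_den + G_num * H_num = (s^2 + 3.6*s + 0.35) + (0.75*s - 1.125) = s^2 + 4.35*s - 0.775.
T(s) = (0.25*s - 0.375)/(s^2 + 4.35*s - 0.775)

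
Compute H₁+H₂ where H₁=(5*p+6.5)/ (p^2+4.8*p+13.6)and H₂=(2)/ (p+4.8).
Parallel: H = H₁ + H₂ = (n₁·d₂ + n₂·d₁)/(d₁·d₂).
n₁·d₂ = 5*p^2 + 30.5*p + 31.2. n₂·d₁ = 2*p^2 + 9.6*p + 27.2. Sum = 7*p^2 + 40.1*p + 58.4. d₁·d₂ = p^3 + 9.6*p^2 + 36.64*p + 65.28.
H(p) = (7*p^2 + 40.1*p + 58.4)/(p^3 + 9.6*p^2 + 36.64*p + 65.28)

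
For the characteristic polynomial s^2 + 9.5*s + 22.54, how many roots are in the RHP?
s^2 + 9.5*s + 22.54 = (s + 4.6)(s + 4.9). Poles: -4.6, -4.9. RHP poles (Re>0): 0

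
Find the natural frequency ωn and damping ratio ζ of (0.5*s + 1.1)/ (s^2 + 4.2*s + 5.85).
Underdamped: complex pole -2.1 + 1.2j. ωn = |pole| = 2.419, ζ = -Re(pole)/ωn = 0.8682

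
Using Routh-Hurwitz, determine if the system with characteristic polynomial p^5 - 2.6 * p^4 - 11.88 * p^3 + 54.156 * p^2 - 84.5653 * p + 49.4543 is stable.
Routh array:
p^5: [1, -11.88, -84.5653]; p^4: [-2.6, 54.156, 49.4543]; p^3: [8.94923, -65.5444]; p^2: [35.1135, 49.4543]; p^1: [-78.1486]; p^0: [49.4543]
First column: [1, -2.6, 8.94923, 35.1135, -78.1486, 49.4543]. Sign changes = 4.
No, unstable (4 RHP root(s))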